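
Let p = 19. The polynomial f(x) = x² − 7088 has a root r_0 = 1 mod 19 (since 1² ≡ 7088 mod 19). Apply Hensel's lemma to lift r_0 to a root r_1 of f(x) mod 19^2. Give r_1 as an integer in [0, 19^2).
r_1 = 115 (mod 361)

Hensel's recurrence: r_{i+1} = r_i − f(r_i)·(f′(r_i))^{-1} mod 19^{i+2}, with f′(x) = 2x. Iterate:
  r_0 = 1 (mod 19)
  r_1 = 115 (mod 361)
Final: r_1 = 115, and one checks f(r_1) ≡ 0 mod 19^2.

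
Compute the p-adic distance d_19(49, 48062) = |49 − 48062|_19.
d_19(49, 48062) = 1/6859

Step 1 — x − y = 49 − 48062 = -48013. Step 2 — v_19(-48013) = 3 (factor: -48013 = −(19^3 · 7); the sign does not affect v_p). Step 3 — |x − y|_19 = 19^{-3} = 1/6859.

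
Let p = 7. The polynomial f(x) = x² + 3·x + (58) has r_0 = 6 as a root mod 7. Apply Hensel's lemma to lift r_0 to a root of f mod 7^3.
r_2 = 237 (mod 343)

Hensel: r_{i+1} = r_i − f(r_i)·(f′(r_i))^{-1} mod 7^{i+2}, f′(x) = 2x + 3. Iterate:
  r_0 = 6 (mod 7)
  r_1 = 41 (mod 49)
  r_2 = 237 (mod 343)
Final: r = 237 satisfies f(r) ≡ 0 mod 7^3.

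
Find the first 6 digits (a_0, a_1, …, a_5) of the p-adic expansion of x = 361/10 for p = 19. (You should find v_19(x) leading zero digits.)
(a_0, …, a_5) = (0, 0, 2, 17, 1, 17)

v_19(361/10) = 2, so a_0 = ... = a_1 = 0. Factor out: x = 19^2 · u with u = 1/10 a unit in ℤ_19. Expand u iteratively via a_{v+i} = u_i mod 19, u_{i+1} = (u_i − a_{v+i})/19:
  u_0 = 1/10;  a_2 = 2;  u_1 = (u_0 − 2)/19 = -1/10
  u_1 = -1/10;  a_3 = 17;  u_2 = (u_1 − 17)/19 = -9/10
  u_2 = -9/10;  a_4 = 1;  u_3 = (u_2 − 1)/19 = -1/10
  u_3 = -1/10;  a_5 = 17;  u_4 = (u_3 − 17)/19 = -9/10
Digits: (0, 0, 2, 17, 1, 17).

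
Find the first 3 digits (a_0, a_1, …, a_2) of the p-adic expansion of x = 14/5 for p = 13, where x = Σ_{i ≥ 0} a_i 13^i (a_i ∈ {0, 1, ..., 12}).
(a_0, …, a_2) = (8, 10, 7)

v_13(14/5) = 0 (numerator and denominator both coprime to 13), so x ∈ ℤ_13^×. Compute digits iteratively via a_i = x_i mod 13, x_{i+1} = (x_i − a_i)/13, with x_0 = x:
  x_0 = 14/5;  a_0 = 8;  x_1 = (x_0 − 8)/13 = -2/5
  x_1 = -2/5;  a_1 = 10;  x_2 = (x_1 − 10)/13 = -4/5
  x_2 = -4/5;  a_2 = 7;  x_3 = (x_2 − 7)/13 = -3/5
Digits: (8, 10, 7).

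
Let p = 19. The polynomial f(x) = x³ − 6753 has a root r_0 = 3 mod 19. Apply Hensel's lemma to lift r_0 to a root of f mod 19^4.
r_3 = 48947 (mod 130321)

Hensel: r_{i+1} = r_i − f(r_i)/f′(r_i) mod 19^{i+2}, where f′(x) = 3x². Iterate:
  r_0 = 3 (mod 19)
  r_1 = 212 (mod 361)
  r_2 = 934 (mod 6859)
  r_3 = 48947 (mod 130321)
Final: r = 48947 with f(r) ≡ 0 mod 19^4.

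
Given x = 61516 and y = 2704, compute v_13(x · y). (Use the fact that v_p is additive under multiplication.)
v_13(166339264) = 5

v_p(x) = 3 (factor: 61516 = 13^3 · 28); v_p(y) = 2 (factor: 2704 = 13^2 · 16). Additivity: v_p(xy) = v_p(x) + v_p(y) = 3 + 2 = 5. (Direct check: xy = 166339264 = 13^5 · (448).)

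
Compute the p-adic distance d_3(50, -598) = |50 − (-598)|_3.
d_3(50, -598) = 1/81

Step 1 — x − y = 50 − (-598) = 648. Step 2 — v_3(648) = 4 (factor: 648 = (3^4 · 8); the sign does not affect v_p). Step 3 — |x − y|_3 = 3^{-4} = 1/81.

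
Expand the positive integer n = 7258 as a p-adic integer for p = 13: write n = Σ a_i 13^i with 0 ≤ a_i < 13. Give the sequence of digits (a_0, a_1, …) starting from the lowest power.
(a_0, a_1, …) = (4, 12, 3, 3)

Repeated division by 13 gives the digits low-to-high: 7258 = 4 + 12·13^1 + 3·13^2 + 3·13^3. Digit sequence: (4, 12, 3, 3).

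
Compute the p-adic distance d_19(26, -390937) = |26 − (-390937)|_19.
d_19(26, -390937) = 1/130321

Step 1 — x − y = 26 − (-390937) = 390963. Step 2 — v_19(390963) = 4 (factor: 390963 = (19^4 · 3); the sign does not affect v_p). Step 3 — |x − y|_19 = 19^{-4} = 1/130321.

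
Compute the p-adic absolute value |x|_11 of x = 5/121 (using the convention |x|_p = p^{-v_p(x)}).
|5/121|_11 = 121

Step 1 — compute v_11(x) by factoring powers of 11 out of the numerator and denominator: v_11(5/121) = -2. Step 2 — apply |x|_p = p^{-v_p(x)} = 11^{2} = 121.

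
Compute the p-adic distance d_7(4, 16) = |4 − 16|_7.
d_7(4, 16) = 1

Step 1 — x − y = 4 − 16 = -12. Step 2 — v_7(-12) = 0 (factor: -12 = −(7^0 · 12); the sign does not affect v_p). Step 3 — |x − y|_7 = 7^{0} = 1.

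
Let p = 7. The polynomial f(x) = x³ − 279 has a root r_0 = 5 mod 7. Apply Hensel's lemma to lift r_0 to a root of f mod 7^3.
r_2 = 271 (mod 343)

Hensel: r_{i+1} = r_i − f(r_i)/f′(r_i) mod 7^{i+2}, where f′(x) = 3x². Iterate:
  r_0 = 5 (mod 7)
  r_1 = 26 (mod 49)
  r_2 = 271 (mod 343)
Final: r = 271 with f(r) ≡ 0 mod 7^3.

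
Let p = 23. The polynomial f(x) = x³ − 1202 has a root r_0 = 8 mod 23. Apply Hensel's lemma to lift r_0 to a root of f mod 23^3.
r_2 = 10013 (mod 12167)

Hensel: r_{i+1} = r_i − f(r_i)/f′(r_i) mod 23^{i+2}, where f′(x) = 3x². Iterate:
  r_0 = 8 (mod 23)
  r_1 = 491 (mod 529)
  r_2 = 10013 (mod 12167)
Final: r = 10013 with f(r) ≡ 0 mod 23^3.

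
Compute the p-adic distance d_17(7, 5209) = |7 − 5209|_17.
d_17(7, 5209) = 1/289

Step 1 — x − y = 7 − 5209 = -5202. Step 2 — v_17(-5202) = 2 (factor: -5202 = −(17^2 · 18); the sign does not affect v_p). Step 3 — |x − y|_17 = 17^{-2} = 1/289.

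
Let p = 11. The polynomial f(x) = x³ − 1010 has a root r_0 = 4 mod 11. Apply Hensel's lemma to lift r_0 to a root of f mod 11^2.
r_1 = 59 (mod 121)

Hensel: r_{i+1} = r_i − f(r_i)/f′(r_i) mod 11^{i+2}, where f′(x) = 3x². Iterate:
  r_0 = 4 (mod 11)
  r_1 = 59 (mod 121)
Final: r = 59 with f(r) ≡ 0 mod 11^2.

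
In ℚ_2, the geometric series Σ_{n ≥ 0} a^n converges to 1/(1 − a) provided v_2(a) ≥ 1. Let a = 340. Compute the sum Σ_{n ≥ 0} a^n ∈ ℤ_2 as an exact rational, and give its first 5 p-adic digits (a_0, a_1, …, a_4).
Σ a^n = 1/(1 − a) = -1/339;  first 5 digits = (1, 0, 1, 0, 0)

v_2(a) = 2 ≥ 1, so the series converges in ℤ_2 to 1/(1 − a) = 1/(1 − 340) = -1/339. Expand this rational in ℤ_2: compute digits iteratively via d_i = x_i mod 2, x_{i+1} = (x_i − d_i)/2. The first 5 digits are (1, 0, 1, 0, 0).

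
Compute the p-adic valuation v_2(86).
v_2(86) = 1

v_2(n) is the largest exponent k such that 2^k divides n. Factor out: 86 = 2^1 · 43. (Sign doesn't affect v_p.) So v_2(86) = 1.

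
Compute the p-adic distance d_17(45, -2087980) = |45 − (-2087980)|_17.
d_17(45, -2087980) = 1/83521

Step 1 — x − y = 45 − (-2087980) = 2088025. Step 2 — v_17(2088025) = 4 (factor: 2088025 = (17^4 · 25); the sign does not affect v_p). Step 3 — |x − y|_17 = 17^{-4} = 1/83521.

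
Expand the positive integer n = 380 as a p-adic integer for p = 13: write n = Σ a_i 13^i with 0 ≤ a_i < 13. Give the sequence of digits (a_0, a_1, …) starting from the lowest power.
(a_0, a_1, …) = (3, 3, 2)

Repeated division by 13 gives the digits low-to-high: 380 = 3 + 3·13^1 + 2·13^2. Digit sequence: (3, 3, 2).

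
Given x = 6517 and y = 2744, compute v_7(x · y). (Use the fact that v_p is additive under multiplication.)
v_7(17882648) = 6

v_p(x) = 3 (factor: 6517 = 7^3 · 19); v_p(y) = 3 (factor: 2744 = 7^3 · 8). Additivity: v_p(xy) = v_p(x) + v_p(y) = 3 + 3 = 6. (Direct check: xy = 17882648 = 7^6 · (152).)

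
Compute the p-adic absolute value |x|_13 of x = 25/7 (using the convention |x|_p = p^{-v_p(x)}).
|25/7|_13 = 1

Step 1 — compute v_13(x) by factoring powers of 13 out of the numerator and denominator: v_13(25/7) = 0. Step 2 — apply |x|_p = p^{-v_p(x)} = 13^{0} = 1.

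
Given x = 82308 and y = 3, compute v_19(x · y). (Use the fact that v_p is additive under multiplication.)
v_19(246924) = 3

v_p(x) = 3 (factor: 82308 = 19^3 · 12); v_p(y) = 0 (factor: 3 = 19^0 · 3). Additivity: v_p(xy) = v_p(x) + v_p(y) = 3 + 0 = 3. (Direct check: xy = 246924 = 19^3 · (36).)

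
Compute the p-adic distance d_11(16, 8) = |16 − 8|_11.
d_11(16, 8) = 1

Step 1 — x − y = 16 − 8 = 8. Step 2 — v_11(8) = 0 (factor: 8 = (11^0 · 8); the sign does not affect v_p). Step 3 — |x − y|_11 = 11^{0} = 1.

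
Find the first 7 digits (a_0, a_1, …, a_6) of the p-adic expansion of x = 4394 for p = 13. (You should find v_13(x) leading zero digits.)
(a_0, …, a_6) = (0, 0, 0, 2, 0, 0, 0)

v_13(4394) = 3, so a_0 = ... = a_2 = 0. Factor out: x = 13^3 · u with u = 2 a unit in ℤ_13. Expand u iteratively via a_{v+i} = u_i mod 13, u_{i+1} = (u_i − a_{v+i})/13:
  u_0 = 2;  a_3 = 2;  u_1 = (u_0 − 2)/13 = 0
  u_1 = 0;  a_4 = 0;  u_2 = (u_1 − 0)/13 = 0
  u_2 = 0;  a_5 = 0;  u_3 = (u_2 − 0)/13 = 0
  u_3 = 0;  a_6 = 0;  u_4 = (u_3 − 0)/13 = 0
Digits: (0, 0, 0, 2, 0, 0, 0).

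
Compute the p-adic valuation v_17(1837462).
v_17(1837462) = 4

v_17(n) is the largest exponent k such that 17^k divides n. Factor out: 1837462 = 17^4 · 22. (Sign doesn't affect v_p.) So v_17(1837462) = 4.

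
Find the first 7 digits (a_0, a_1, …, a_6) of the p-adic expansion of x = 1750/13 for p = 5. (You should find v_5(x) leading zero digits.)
(a_0, …, a_6) = (0, 0, 0, 3, 0, 3, 4)

v_5(1750/13) = 3, so a_0 = ... = a_2 = 0. Factor out: x = 5^3 · u with u = 14/13 a unit in ℤ_5. Expand u iteratively via a_{v+i} = u_i mod 5, u_{i+1} = (u_i − a_{v+i})/5:
  u_0 = 14/13;  a_3 = 3;  u_1 = (u_0 − 3)/5 = -5/13
  u_1 = -5/13;  a_4 = 0;  u_2 = (u_1 − 0)/5 = -1/13
  u_2 = -1/13;  a_5 = 3;  u_3 = (u_2 − 3)/5 = -8/13
  u_3 = -8/13;  a_6 = 4;  u_4 = (u_3 − 4)/5 = -12/13
Digits: (0, 0, 0, 3, 0, 3, 4).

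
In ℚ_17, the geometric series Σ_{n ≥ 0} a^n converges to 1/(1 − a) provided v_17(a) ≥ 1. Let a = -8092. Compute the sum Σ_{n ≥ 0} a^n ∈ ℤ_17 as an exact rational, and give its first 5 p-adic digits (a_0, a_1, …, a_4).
Σ a^n = 1/(1 − a) = 1/8093;  first 5 digits = (1, 0, 6, 15, 1)

v_17(a) = 2 ≥ 1, so the series converges in ℤ_17 to 1/(1 − a) = 1/(1 − (-8092)) = 1/8093. Expand this rational in ℤ_17: compute digits iteratively via d_i = x_i mod 17, x_{i+1} = (x_i − d_i)/17. The first 5 digits are (1, 0, 6, 15, 1).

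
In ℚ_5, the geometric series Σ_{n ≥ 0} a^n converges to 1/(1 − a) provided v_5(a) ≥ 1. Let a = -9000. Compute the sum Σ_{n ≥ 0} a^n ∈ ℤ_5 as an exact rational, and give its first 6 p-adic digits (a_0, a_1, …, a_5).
Σ a^n = 1/(1 − a) = 1/9001;  first 6 digits = (1, 0, 0, 3, 0, 2)

v_5(a) = 3 ≥ 1, so the series converges in ℤ_5 to 1/(1 − a) = 1/(1 − (-9000)) = 1/9001. Expand this rational in ℤ_5: compute digits iteratively via d_i = x_i mod 5, x_{i+1} = (x_i − d_i)/5. The first 6 digits are (1, 0, 0, 3, 0, 2).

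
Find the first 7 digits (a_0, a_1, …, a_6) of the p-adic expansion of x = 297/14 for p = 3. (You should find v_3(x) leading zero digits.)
(a_0, …, a_6) = (0, 0, 0, 1, 1, 2, 2)

v_3(297/14) = 3, so a_0 = ... = a_2 = 0. Factor out: x = 3^3 · u with u = 11/14 a unit in ℤ_3. Expand u iteratively via a_{v+i} = u_i mod 3, u_{i+1} = (u_i − a_{v+i})/3:
  u_0 = 11/14;  a_3 = 1;  u_1 = (u_0 − 1)/3 = -1/14
  u_1 = -1/14;  a_4 = 1;  u_2 = (u_1 − 1)/3 = -5/14
  u_2 = -5/14;  a_5 = 2;  u_3 = (u_2 − 2)/3 = -11/14
  u_3 = -11/14;  a_6 = 2;  u_4 = (u_3 − 2)/3 = -13/14
Digits: (0, 0, 0, 1, 1, 2, 2).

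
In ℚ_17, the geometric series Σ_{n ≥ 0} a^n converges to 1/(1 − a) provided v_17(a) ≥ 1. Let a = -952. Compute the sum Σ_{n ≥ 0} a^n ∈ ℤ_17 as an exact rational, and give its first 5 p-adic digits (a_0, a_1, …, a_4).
Σ a^n = 1/(1 − a) = 1/953;  first 5 digits = (1, 12, 4, 8, 12)

v_17(a) = 1 ≥ 1, so the series converges in ℤ_17 to 1/(1 − a) = 1/(1 − (-952)) = 1/953. Expand this rational in ℤ_17: compute digits iteratively via d_i = x_i mod 17, x_{i+1} = (x_i − d_i)/17. The first 5 digits are (1, 12, 4, 8, 12).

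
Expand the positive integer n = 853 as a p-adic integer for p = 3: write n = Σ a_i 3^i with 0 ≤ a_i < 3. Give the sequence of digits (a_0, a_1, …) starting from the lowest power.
(a_0, a_1, …) = (1, 2, 1, 1, 1, 0, 1)

Repeated division by 3 gives the digits low-to-high: 853 = 1 + 2·3^1 + 1·3^2 + 1·3^3 + 1·3^4 + 1·3^6. Digit sequence: (1, 2, 1, 1, 1, 0, 1).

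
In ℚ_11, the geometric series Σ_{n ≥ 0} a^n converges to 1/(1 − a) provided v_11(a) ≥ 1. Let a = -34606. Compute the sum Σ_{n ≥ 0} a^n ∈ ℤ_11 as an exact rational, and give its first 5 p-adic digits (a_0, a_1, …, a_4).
Σ a^n = 1/(1 − a) = 1/34607;  first 5 digits = (1, 0, 0, 7, 8)

v_11(a) = 3 ≥ 1, so the series converges in ℤ_11 to 1/(1 − a) = 1/(1 − (-34606)) = 1/34607. Expand this rational in ℤ_11: compute digits iteratively via d_i = x_i mod 11, x_{i+1} = (x_i − d_i)/11. The first 5 digits are (1, 0, 0, 7, 8).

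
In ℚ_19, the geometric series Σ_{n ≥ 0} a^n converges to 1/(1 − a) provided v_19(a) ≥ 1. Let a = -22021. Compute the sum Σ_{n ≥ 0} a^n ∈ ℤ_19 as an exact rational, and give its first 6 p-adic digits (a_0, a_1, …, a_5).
Σ a^n = 1/(1 − a) = 1/22022;  first 6 digits = (1, 0, 15, 15, 15, 5)

v_19(a) = 2 ≥ 1, so the series converges in ℤ_19 to 1/(1 − a) = 1/(1 − (-22021)) = 1/22022. Expand this rational in ℤ_19: compute digits iteratively via d_i = x_i mod 19, x_{i+1} = (x_i − d_i)/19. The first 6 digits are (1, 0, 15, 15, 15, 5).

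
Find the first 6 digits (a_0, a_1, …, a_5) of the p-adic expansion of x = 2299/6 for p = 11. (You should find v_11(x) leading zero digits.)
(a_0, …, a_5) = (0, 0, 5, 9, 1, 9)

v_11(2299/6) = 2, so a_0 = ... = a_1 = 0. Factor out: x = 11^2 · u with u = 19/6 a unit in ℤ_11. Expand u iteratively via a_{v+i} = u_i mod 11, u_{i+1} = (u_i − a_{v+i})/11:
  u_0 = 19/6;  a_2 = 5;  u_1 = (u_0 − 5)/11 = -1/6
  u_1 = -1/6;  a_3 = 9;  u_2 = (u_1 − 9)/11 = -5/6
  u_2 = -5/6;  a_4 = 1;  u_3 = (u_2 − 1)/11 = -1/6
  u_3 = -1/6;  a_5 = 9;  u_4 = (u_3 − 9)/11 = -5/6
Digits: (0, 0, 5, 9, 1, 9).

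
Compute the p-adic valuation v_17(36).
v_17(36) = 0

v_17(n) is the largest exponent k such that 17^k divides n. Factor out: 36 = 17^0 · 36. (Sign doesn't affect v_p.) So v_17(36) = 0.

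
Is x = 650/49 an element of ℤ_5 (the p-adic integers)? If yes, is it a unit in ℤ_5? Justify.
x ∈ ℤ_5 but not a unit; v_5(x) = 2 > 0

ℤ_5 = {x ∈ ℚ_5 : v_5(x) ≥ 0} and ℤ_5^× = {x ∈ ℤ_5 : v_5(x) = 0}. Here v_5(650/49) = v_5(num) − v_5(den) = 2; compare against these criteria.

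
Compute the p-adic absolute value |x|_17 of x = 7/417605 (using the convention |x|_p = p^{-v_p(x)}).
|7/417605|_17 = 83521

Step 1 — compute v_17(x) by factoring powers of 17 out of the numerator and denominator: v_17(7/417605) = -4. Step 2 — apply |x|_p = p^{-v_p(x)} = 17^{4} = 83521.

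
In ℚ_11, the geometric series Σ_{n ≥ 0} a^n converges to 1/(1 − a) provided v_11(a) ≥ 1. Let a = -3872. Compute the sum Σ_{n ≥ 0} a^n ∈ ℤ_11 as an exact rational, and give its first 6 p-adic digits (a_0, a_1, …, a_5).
Σ a^n = 1/(1 − a) = 1/3873;  first 6 digits = (1, 0, 1, 8, 0, 5)

v_11(a) = 2 ≥ 1, so the series converges in ℤ_11 to 1/(1 − a) = 1/(1 − (-3872)) = 1/3873. Expand this rational in ℤ_11: compute digits iteratively via d_i = x_i mod 11, x_{i+1} = (x_i − d_i)/11. The first 6 digits are (1, 0, 1, 8, 0, 5).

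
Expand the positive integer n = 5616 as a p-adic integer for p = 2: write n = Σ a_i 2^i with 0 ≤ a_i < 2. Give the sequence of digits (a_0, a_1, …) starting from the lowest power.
(a_0, a_1, …) = (0, 0, 0, 0, 1, 1, 1, 1, 1, 0, 1, 0, 1)

Repeated division by 2 gives the digits low-to-high: 5616 = 1·2^4 + 1·2^5 + 1·2^6 + 1·2^7 + 1·2^8 + 1·2^10 + 1·2^12. Digit sequence: (0, 0, 0, 0, 1, 1, 1, 1, 1, 0, 1, 0, 1).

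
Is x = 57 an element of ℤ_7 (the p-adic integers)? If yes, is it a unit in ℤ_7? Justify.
x ∈ ℤ_7^× (unit); v_7(x) = 0

ℤ_7 = {x ∈ ℚ_7 : v_7(x) ≥ 0} and ℤ_7^× = {x ∈ ℤ_7 : v_7(x) = 0}. Here v_7(57) = v_7(num) − v_7(den) = 0; compare against these criteria.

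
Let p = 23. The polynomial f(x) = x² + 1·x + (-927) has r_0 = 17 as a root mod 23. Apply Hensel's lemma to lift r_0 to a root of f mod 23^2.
r_1 = 201 (mod 529)

Hensel: r_{i+1} = r_i − f(r_i)·(f′(r_i))^{-1} mod 23^{i+2}, f′(x) = 2x + 1. Iterate:
  r_0 = 17 (mod 23)
  r_1 = 201 (mod 529)
Final: r = 201 satisfies f(r) ≡ 0 mod 23^2.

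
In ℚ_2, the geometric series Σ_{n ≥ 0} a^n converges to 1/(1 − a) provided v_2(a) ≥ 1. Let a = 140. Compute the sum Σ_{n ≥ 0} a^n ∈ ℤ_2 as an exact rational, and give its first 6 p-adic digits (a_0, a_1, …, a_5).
Σ a^n = 1/(1 − a) = -1/139;  first 6 digits = (1, 0, 1, 1, 1, 0)

v_2(a) = 2 ≥ 1, so the series converges in ℤ_2 to 1/(1 − a) = 1/(1 − 140) = -1/139. Expand this rational in ℤ_2: compute digits iteratively via d_i = x_i mod 2, x_{i+1} = (x_i − d_i)/2. The first 6 digits are (1, 0, 1, 1, 1, 0).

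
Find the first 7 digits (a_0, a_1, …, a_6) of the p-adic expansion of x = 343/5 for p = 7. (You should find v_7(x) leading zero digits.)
(a_0, …, a_6) = (0, 0, 0, 3, 1, 4, 5)

v_7(343/5) = 3, so a_0 = ... = a_2 = 0. Factor out: x = 7^3 · u with u = 1/5 a unit in ℤ_7. Expand u iteratively via a_{v+i} = u_i mod 7, u_{i+1} = (u_i − a_{v+i})/7:
  u_0 = 1/5;  a_3 = 3;  u_1 = (u_0 − 3)/7 = -2/5
  u_1 = -2/5;  a_4 = 1;  u_2 = (u_1 − 1)/7 = -1/5
  u_2 = -1/5;  a_5 = 4;  u_3 = (u_2 − 4)/7 = -3/5
  u_3 = -3/5;  a_6 = 5;  u_4 = (u_3 − 5)/7 = -4/5
Digits: (0, 0, 0, 3, 1, 4, 5).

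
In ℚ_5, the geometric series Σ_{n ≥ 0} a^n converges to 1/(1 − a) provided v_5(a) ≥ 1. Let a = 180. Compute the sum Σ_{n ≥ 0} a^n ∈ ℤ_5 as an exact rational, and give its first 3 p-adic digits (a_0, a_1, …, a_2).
Σ a^n = 1/(1 − a) = -1/179;  first 3 digits = (1, 1, 3)

v_5(a) = 1 ≥ 1, so the series converges in ℤ_5 to 1/(1 − a) = 1/(1 − 180) = -1/179. Expand this rational in ℤ_5: compute digits iteratively via d_i = x_i mod 5, x_{i+1} = (x_i − d_i)/5. The first 3 digits are (1, 1, 3).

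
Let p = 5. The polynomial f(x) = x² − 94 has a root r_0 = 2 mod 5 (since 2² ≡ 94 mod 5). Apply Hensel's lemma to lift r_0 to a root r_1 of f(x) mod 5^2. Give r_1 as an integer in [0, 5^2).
r_1 = 12 (mod 25)

Hensel's recurrence: r_{i+1} = r_i − f(r_i)·(f′(r_i))^{-1} mod 5^{i+2}, with f′(x) = 2x. Iterate:
  r_0 = 2 (mod 5)
  r_1 = 12 (mod 25)
Final: r_1 = 12, and one checks f(r_1) ≡ 0 mod 5^2.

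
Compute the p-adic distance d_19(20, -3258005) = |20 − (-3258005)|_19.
d_19(20, -3258005) = 1/130321

Step 1 — x − y = 20 − (-3258005) = 3258025. Step 2 — v_19(3258025) = 4 (factor: 3258025 = (19^4 · 25); the sign does not affect v_p). Step 3 — |x − y|_19 = 19^{-4} = 1/130321.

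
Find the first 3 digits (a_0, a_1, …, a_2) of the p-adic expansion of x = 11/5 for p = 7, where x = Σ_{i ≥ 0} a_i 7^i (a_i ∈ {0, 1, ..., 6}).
(a_0, …, a_2) = (5, 1, 4)

v_7(11/5) = 0 (numerator and denominator both coprime to 7), so x ∈ ℤ_7^×. Compute digits iteratively via a_i = x_i mod 7, x_{i+1} = (x_i − a_i)/7, with x_0 = x:
  x_0 = 11/5;  a_0 = 5;  x_1 = (x_0 − 5)/7 = -2/5
  x_1 = -2/5;  a_1 = 1;  x_2 = (x_1 − 1)/7 = -1/5
  x_2 = -1/5;  a_2 = 4;  x_3 = (x_2 − 4)/7 = -3/5
Digits: (5, 1, 4).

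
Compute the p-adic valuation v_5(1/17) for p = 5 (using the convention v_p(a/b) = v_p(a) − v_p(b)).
v_5(1/17) = 0

Factor powers of 5 from the numerator and denominator of the reduced fraction: 1 = 5^0 · 1 and 17 = 5^0 · 17. Apply v_p(a/b) = v_p(a) − v_p(b): v_5(1/17) = 0 − 0 = 0.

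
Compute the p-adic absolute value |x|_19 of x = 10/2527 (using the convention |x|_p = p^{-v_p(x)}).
|10/2527|_19 = 361

Step 1 — compute v_19(x) by factoring powers of 19 out of the numerator and denominator: v_19(10/2527) = -2. Step 2 — apply |x|_p = p^{-v_p(x)} = 19^{2} = 361.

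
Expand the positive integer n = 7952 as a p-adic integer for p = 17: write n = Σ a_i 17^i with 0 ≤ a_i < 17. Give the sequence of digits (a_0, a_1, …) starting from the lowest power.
(a_0, a_1, …) = (13, 8, 10, 1)

Repeated division by 17 gives the digits low-to-high: 7952 = 13 + 8·17^1 + 10·17^2 + 1·17^3. Digit sequence: (13, 8, 10, 1).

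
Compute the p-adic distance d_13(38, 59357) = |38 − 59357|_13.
d_13(38, 59357) = 1/2197

Step 1 — x − y = 38 − 59357 = -59319. Step 2 — v_13(-59319) = 3 (factor: -59319 = −(13^3 · 27); the sign does not affect v_p). Step 3 — |x − y|_13 = 13^{-3} = 1/2197.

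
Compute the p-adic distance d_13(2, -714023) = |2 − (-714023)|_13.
d_13(2, -714023) = 1/28561

Step 1 — x − y = 2 − (-714023) = 714025. Step 2 — v_13(714025) = 4 (factor: 714025 = (13^4 · 25); the sign does not affect v_p). Step 3 — |x − y|_13 = 13^{-4} = 1/28561.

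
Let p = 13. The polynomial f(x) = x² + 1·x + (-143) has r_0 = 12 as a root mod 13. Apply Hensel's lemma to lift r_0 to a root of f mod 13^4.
r_3 = 26896 (mod 28561)

Hensel: r_{i+1} = r_i − f(r_i)·(f′(r_i))^{-1} mod 13^{i+2}, f′(x) = 2x + 1. Iterate:
  r_0 = 12 (mod 13)
  r_1 = 25 (mod 169)
  r_2 = 532 (mod 2197)
  r_3 = 26896 (mod 28561)
Final: r = 26896 satisfies f(r) ≡ 0 mod 13^4.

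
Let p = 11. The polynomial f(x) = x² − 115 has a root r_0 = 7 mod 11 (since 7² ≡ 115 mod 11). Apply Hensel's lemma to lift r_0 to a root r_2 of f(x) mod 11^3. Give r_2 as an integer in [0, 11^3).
r_2 = 1118 (mod 1331)

Hensel's recurrence: r_{i+1} = r_i − f(r_i)·(f′(r_i))^{-1} mod 11^{i+2}, with f′(x) = 2x. Iterate:
  r_0 = 7 (mod 11)
  r_1 = 29 (mod 121)
  r_2 = 1118 (mod 1331)
Final: r_2 = 1118, and one checks f(r_2) ≡ 0 mod 11^3.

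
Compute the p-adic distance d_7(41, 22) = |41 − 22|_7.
d_7(41, 22) = 1

Step 1 — x − y = 41 − 22 = 19. Step 2 — v_7(19) = 0 (factor: 19 = (7^0 · 19); the sign does not affect v_p). Step 3 — |x − y|_7 = 7^{0} = 1.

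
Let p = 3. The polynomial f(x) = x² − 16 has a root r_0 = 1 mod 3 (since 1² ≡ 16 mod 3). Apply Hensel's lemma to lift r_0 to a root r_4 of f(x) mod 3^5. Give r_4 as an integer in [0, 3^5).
r_4 = 4 (mod 243)

Hensel's recurrence: r_{i+1} = r_i − f(r_i)·(f′(r_i))^{-1} mod 3^{i+2}, with f′(x) = 2x. Iterate:
  r_0 = 1 (mod 3)
  r_1 = 4 (mod 9)
  r_2 = 4 (mod 27)
  r_3 = 4 (mod 81)
  r_4 = 4 (mod 243)
Final: r_4 = 4, and one checks f(r_4) ≡ 0 mod 3^5.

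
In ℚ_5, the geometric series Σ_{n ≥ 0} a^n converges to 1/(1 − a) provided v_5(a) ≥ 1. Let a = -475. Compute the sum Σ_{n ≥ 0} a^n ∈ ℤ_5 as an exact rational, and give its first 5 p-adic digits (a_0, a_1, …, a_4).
Σ a^n = 1/(1 − a) = 1/476;  first 5 digits = (1, 0, 1, 1, 0)

v_5(a) = 2 ≥ 1, so the series converges in ℤ_5 to 1/(1 − a) = 1/(1 − (-475)) = 1/476. Expand this rational in ℤ_5: compute digits iteratively via d_i = x_i mod 5, x_{i+1} = (x_i − d_i)/5. The first 5 digits are (1, 0, 1, 1, 0).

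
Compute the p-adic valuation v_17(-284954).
v_17(-284954) = 3

v_17(n) is the largest exponent k such that 17^k divides n. Factor out: -284954 = -17^3 · 58. (Sign doesn't affect v_p.) So v_17(-284954) = 3.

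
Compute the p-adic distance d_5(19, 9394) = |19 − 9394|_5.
d_5(19, 9394) = 1/3125

Step 1 — x − y = 19 − 9394 = -9375. Step 2 — v_5(-9375) = 5 (factor: -9375 = −(5^5 · 3); the sign does not affect v_p). Step 3 — |x − y|_5 = 5^{-5} = 1/3125.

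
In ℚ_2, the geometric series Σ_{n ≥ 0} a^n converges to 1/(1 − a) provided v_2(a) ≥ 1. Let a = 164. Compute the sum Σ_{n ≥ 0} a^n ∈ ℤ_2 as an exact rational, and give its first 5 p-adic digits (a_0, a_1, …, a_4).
Σ a^n = 1/(1 − a) = -1/163;  first 5 digits = (1, 0, 1, 0, 1)

v_2(a) = 2 ≥ 1, so the series converges in ℤ_2 to 1/(1 − a) = 1/(1 − 164) = -1/163. Expand this rational in ℤ_2: compute digits iteratively via d_i = x_i mod 2, x_{i+1} = (x_i − d_i)/2. The first 5 digits are (1, 0, 1, 0, 1).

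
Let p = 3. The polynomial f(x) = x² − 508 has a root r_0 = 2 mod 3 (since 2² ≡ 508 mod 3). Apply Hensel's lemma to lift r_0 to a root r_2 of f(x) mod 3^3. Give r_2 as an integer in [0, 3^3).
r_2 = 20 (mod 27)

Hensel's recurrence: r_{i+1} = r_i − f(r_i)·(f′(r_i))^{-1} mod 3^{i+2}, with f′(x) = 2x. Iterate:
  r_0 = 2 (mod 3)
  r_1 = 2 (mod 9)
  r_2 = 20 (mod 27)
Final: r_2 = 20, and one checks f(r_2) ≡ 0 mod 3^3.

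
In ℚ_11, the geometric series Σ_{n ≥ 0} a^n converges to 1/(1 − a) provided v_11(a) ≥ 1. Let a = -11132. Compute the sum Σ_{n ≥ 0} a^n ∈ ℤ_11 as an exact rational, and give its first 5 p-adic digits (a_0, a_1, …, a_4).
Σ a^n = 1/(1 − a) = 1/11133;  first 5 digits = (1, 0, 7, 2, 4)

v_11(a) = 2 ≥ 1, so the series converges in ℤ_11 to 1/(1 − a) = 1/(1 − (-11132)) = 1/11133. Expand this rational in ℤ_11: compute digits iteratively via d_i = x_i mod 11, x_{i+1} = (x_i − d_i)/11. The first 5 digits are (1, 0, 7, 2, 4).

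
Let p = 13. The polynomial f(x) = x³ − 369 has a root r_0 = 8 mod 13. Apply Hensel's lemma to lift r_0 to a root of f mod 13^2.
r_1 = 112 (mod 169)

Hensel: r_{i+1} = r_i − f(r_i)/f′(r_i) mod 13^{i+2}, where f′(x) = 3x². Iterate:
  r_0 = 8 (mod 13)
  r_1 = 112 (mod 169)
Final: r = 112 with f(r) ≡ 0 mod 13^2.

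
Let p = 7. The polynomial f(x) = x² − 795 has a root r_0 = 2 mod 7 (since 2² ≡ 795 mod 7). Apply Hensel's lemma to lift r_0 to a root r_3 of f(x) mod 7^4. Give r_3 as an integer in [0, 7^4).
r_3 = 408 (mod 2401)

Hensel's recurrence: r_{i+1} = r_i − f(r_i)·(f′(r_i))^{-1} mod 7^{i+2}, with f′(x) = 2x. Iterate:
  r_0 = 2 (mod 7)
  r_1 = 16 (mod 49)
  r_2 = 65 (mod 343)
  r_3 = 408 (mod 2401)
Final: r_3 = 408, and one checks f(r_3) ≡ 0 mod 7^4.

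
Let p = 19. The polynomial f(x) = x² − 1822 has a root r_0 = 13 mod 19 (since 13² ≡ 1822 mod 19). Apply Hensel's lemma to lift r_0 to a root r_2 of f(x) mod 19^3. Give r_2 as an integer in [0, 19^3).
r_2 = 5200 (mod 6859)

Hensel's recurrence: r_{i+1} = r_i − f(r_i)·(f′(r_i))^{-1} mod 19^{i+2}, with f′(x) = 2x. Iterate:
  r_0 = 13 (mod 19)
  r_1 = 146 (mod 361)
  r_2 = 5200 (mod 6859)
Final: r_2 = 5200, and one checks f(r_2) ≡ 0 mod 19^3.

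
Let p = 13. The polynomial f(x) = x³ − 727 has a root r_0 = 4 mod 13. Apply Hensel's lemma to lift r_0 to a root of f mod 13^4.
r_3 = 27512 (mod 28561)

Hensel: r_{i+1} = r_i − f(r_i)/f′(r_i) mod 13^{i+2}, where f′(x) = 3x². Iterate:
  r_0 = 4 (mod 13)
  r_1 = 134 (mod 169)
  r_2 = 1148 (mod 2197)
  r_3 = 27512 (mod 28561)
Final: r = 27512 with f(r) ≡ 0 mod 13^4.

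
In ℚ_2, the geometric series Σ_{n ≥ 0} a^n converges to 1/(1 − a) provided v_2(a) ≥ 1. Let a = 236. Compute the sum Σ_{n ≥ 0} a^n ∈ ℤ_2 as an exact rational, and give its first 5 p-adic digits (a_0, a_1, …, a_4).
Σ a^n = 1/(1 − a) = -1/235;  first 5 digits = (1, 0, 1, 1, 1)

v_2(a) = 2 ≥ 1, so the series converges in ℤ_2 to 1/(1 − a) = 1/(1 − 236) = -1/235. Expand this rational in ℤ_2: compute digits iteratively via d_i = x_i mod 2, x_{i+1} = (x_i − d_i)/2. The first 5 digits are (1, 0, 1, 1, 1).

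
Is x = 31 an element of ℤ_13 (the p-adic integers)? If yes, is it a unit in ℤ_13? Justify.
x ∈ ℤ_13^× (unit); v_13(x) = 0

ℤ_13 = {x ∈ ℚ_13 : v_13(x) ≥ 0} and ℤ_13^× = {x ∈ ℤ_13 : v_13(x) = 0}. Here v_13(31) = v_13(num) − v_13(den) = 0; compare against these criteria.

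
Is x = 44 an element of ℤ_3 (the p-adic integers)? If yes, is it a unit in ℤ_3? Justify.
x ∈ ℤ_3^× (unit); v_3(x) = 0

ℤ_3 = {x ∈ ℚ_3 : v_3(x) ≥ 0} and ℤ_3^× = {x ∈ ℤ_3 : v_3(x) = 0}. Here v_3(44) = v_3(num) − v_3(den) = 0; compare against these criteria.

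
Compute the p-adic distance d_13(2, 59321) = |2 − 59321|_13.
d_13(2, 59321) = 1/2197

Step 1 — x − y = 2 − 59321 = -59319. Step 2 — v_13(-59319) = 3 (factor: -59319 = −(13^3 · 27); the sign does not affect v_p). Step 3 — |x − y|_13 = 13^{-3} = 1/2197.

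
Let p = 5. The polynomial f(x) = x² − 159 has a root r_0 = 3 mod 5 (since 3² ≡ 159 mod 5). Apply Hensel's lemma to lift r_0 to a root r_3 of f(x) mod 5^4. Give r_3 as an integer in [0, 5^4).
r_3 = 28 (mod 625)

Hensel's recurrence: r_{i+1} = r_i − f(r_i)·(f′(r_i))^{-1} mod 5^{i+2}, with f′(x) = 2x. Iterate:
  r_0 = 3 (mod 5)
  r_1 = 3 (mod 25)
  r_2 = 28 (mod 125)
  r_3 = 28 (mod 625)
Final: r_3 = 28, and one checks f(r_3) ≡ 0 mod 5^4.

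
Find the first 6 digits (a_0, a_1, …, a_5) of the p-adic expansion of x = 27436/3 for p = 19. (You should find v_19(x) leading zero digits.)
(a_0, …, a_5) = (0, 0, 0, 14, 12, 12)

v_19(27436/3) = 3, so a_0 = ... = a_2 = 0. Factor out: x = 19^3 · u with u = 4/3 a unit in ℤ_19. Expand u iteratively via a_{v+i} = u_i mod 19, u_{i+1} = (u_i − a_{v+i})/19:
  u_0 = 4/3;  a_3 = 14;  u_1 = (u_0 − 14)/19 = -2/3
  u_1 = -2/3;  a_4 = 12;  u_2 = (u_1 − 12)/19 = -2/3
  u_2 = -2/3;  a_5 = 12;  u_3 = (u_2 − 12)/19 = -2/3
Digits: (0, 0, 0, 14, 12, 12).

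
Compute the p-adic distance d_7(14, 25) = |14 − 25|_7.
d_7(14, 25) = 1

Step 1 — x − y = 14 − 25 = -11. Step 2 — v_7(-11) = 0 (factor: -11 = −(7^0 · 11); the sign does not affect v_p). Step 3 — |x − y|_7 = 7^{0} = 1.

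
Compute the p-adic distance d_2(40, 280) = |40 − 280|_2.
d_2(40, 280) = 1/16

Step 1 — x − y = 40 − 280 = -240. Step 2 — v_2(-240) = 4 (factor: -240 = −(2^4 · 15); the sign does not affect v_p). Step 3 — |x − y|_2 = 2^{-4} = 1/16.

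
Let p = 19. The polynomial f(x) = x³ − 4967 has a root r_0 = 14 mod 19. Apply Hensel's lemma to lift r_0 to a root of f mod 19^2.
r_1 = 318 (mod 361)

Hensel: r_{i+1} = r_i − f(r_i)/f′(r_i) mod 19^{i+2}, where f′(x) = 3x². Iterate:
  r_0 = 14 (mod 19)
  r_1 = 318 (mod 361)
Final: r = 318 with f(r) ≡ 0 mod 19^2.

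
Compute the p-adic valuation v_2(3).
v_2(3) = 0

v_2(n) is the largest exponent k such that 2^k divides n. Factor out: 3 = 2^0 · 3. (Sign doesn't affect v_p.) So v_2(3) = 0.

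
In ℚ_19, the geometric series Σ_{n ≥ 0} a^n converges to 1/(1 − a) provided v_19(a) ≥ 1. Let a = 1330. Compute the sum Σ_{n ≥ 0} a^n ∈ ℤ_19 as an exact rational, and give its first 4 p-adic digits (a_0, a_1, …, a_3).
Σ a^n = 1/(1 − a) = -1/1329;  first 4 digits = (1, 13, 1, 4)

v_19(a) = 1 ≥ 1, so the series converges in ℤ_19 to 1/(1 − a) = 1/(1 − 1330) = -1/1329. Expand this rational in ℤ_19: compute digits iteratively via d_i = x_i mod 19, x_{i+1} = (x_i − d_i)/19. The first 4 digits are (1, 13, 1, 4).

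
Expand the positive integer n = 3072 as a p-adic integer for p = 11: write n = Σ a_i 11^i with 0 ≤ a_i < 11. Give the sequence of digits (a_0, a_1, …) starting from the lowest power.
(a_0, a_1, …) = (3, 4, 3, 2)

Repeated division by 11 gives the digits low-to-high: 3072 = 3 + 4·11^1 + 3·11^2 + 2·11^3. Digit sequence: (3, 4, 3, 2).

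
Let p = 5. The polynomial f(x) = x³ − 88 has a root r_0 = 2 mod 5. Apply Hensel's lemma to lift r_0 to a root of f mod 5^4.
r_3 = 542 (mod 625)

Hensel: r_{i+1} = r_i − f(r_i)/f′(r_i) mod 5^{i+2}, where f′(x) = 3x². Iterate:
  r_0 = 2 (mod 5)
  r_1 = 17 (mod 25)
  r_2 = 42 (mod 125)
  r_3 = 542 (mod 625)
Final: r = 542 with f(r) ≡ 0 mod 5^4.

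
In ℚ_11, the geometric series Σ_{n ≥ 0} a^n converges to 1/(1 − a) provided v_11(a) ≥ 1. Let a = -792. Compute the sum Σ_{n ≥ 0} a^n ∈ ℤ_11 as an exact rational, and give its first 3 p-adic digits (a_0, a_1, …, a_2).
Σ a^n = 1/(1 − a) = 1/793;  first 3 digits = (1, 5, 7)

v_11(a) = 1 ≥ 1, so the series converges in ℤ_11 to 1/(1 − a) = 1/(1 − (-792)) = 1/793. Expand this rational in ℤ_11: compute digits iteratively via d_i = x_i mod 11, x_{i+1} = (x_i − d_i)/11. The first 3 digits are (1, 5, 7).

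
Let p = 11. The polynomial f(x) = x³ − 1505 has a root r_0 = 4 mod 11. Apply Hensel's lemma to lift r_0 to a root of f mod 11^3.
r_2 = 455 (mod 1331)

Hensel: r_{i+1} = r_i − f(r_i)/f′(r_i) mod 11^{i+2}, where f′(x) = 3x². Iterate:
  r_0 = 4 (mod 11)
  r_1 = 92 (mod 121)
  r_2 = 455 (mod 1331)
Final: r = 455 with f(r) ≡ 0 mod 11^3.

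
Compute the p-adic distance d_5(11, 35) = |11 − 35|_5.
d_5(11, 35) = 1

Step 1 — x − y = 11 − 35 = -24. Step 2 — v_5(-24) = 0 (factor: -24 = −(5^0 · 24); the sign does not affect v_p). Step 3 — |x − y|_5 = 5^{0} = 1.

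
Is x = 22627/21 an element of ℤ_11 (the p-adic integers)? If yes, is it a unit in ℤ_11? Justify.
x ∈ ℤ_11 but not a unit; v_11(x) = 3 > 0

ℤ_11 = {x ∈ ℚ_11 : v_11(x) ≥ 0} and ℤ_11^× = {x ∈ ℤ_11 : v_11(x) = 0}. Here v_11(22627/21) = v_11(num) − v_11(den) = 3; compare against these criteria.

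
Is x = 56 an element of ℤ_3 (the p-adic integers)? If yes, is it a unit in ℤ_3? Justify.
x ∈ ℤ_3^× (unit); v_3(x) = 0

ℤ_3 = {x ∈ ℚ_3 : v_3(x) ≥ 0} and ℤ_3^× = {x ∈ ℤ_3 : v_3(x) = 0}. Here v_3(56) = v_3(num) − v_3(den) = 0; compare against these criteria.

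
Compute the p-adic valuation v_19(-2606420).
v_19(-2606420) = 4

v_19(n) is the largest exponent k such that 19^k divides n. Factor out: -2606420 = -19^4 · 20. (Sign doesn't affect v_p.) So v_19(-2606420) = 4.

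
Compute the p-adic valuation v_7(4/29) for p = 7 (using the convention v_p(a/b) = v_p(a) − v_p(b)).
v_7(4/29) = 0

Factor powers of 7 from the numerator and denominator of the reduced fraction: 4 = 7^0 · 4 and 29 = 7^0 · 29. Apply v_p(a/b) = v_p(a) − v_p(b): v_7(4/29) = 0 − 0 = 0.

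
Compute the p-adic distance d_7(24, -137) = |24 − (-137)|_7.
d_7(24, -137) = 1/7

Step 1 — x − y = 24 − (-137) = 161. Step 2 — v_7(161) = 1 (factor: 161 = (7^1 · 23); the sign does not affect v_p). Step 3 — |x − y|_7 = 7^{-1} = 1/7.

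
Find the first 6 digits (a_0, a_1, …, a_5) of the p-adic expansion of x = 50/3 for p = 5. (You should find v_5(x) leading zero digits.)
(a_0, …, a_5) = (0, 0, 4, 1, 3, 1)

v_5(50/3) = 2, so a_0 = ... = a_1 = 0. Factor out: x = 5^2 · u with u = 2/3 a unit in ℤ_5. Expand u iteratively via a_{v+i} = u_i mod 5, u_{i+1} = (u_i − a_{v+i})/5:
  u_0 = 2/3;  a_2 = 4;  u_1 = (u_0 − 4)/5 = -2/3
  u_1 = -2/3;  a_3 = 1;  u_2 = (u_1 − 1)/5 = -1/3
  u_2 = -1/3;  a_4 = 3;  u_3 = (u_2 − 3)/5 = -2/3
  u_3 = -2/3;  a_5 = 1;  u_4 = (u_3 − 1)/5 = -1/3
Digits: (0, 0, 4, 1, 3, 1).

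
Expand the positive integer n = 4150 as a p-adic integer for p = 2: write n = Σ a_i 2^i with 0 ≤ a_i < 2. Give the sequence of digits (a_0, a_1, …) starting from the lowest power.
(a_0, a_1, …) = (0, 1, 1, 0, 1, 1, 0, 0, 0, 0, 0, 0, 1)

Repeated division by 2 gives the digits low-to-high: 4150 = 1·2^1 + 1·2^2 + 1·2^4 + 1·2^5 + 1·2^12. Digit sequence: (0, 1, 1, 0, 1, 1, 0, 0, 0, 0, 0, 0, 1).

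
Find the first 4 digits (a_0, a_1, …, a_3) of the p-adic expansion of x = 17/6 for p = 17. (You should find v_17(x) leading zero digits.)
(a_0, …, a_3) = (0, 3, 14, 2)

v_17(17/6) = 1, so a_0 = ... = a_0 = 0. Factor out: x = 17^1 · u with u = 1/6 a unit in ℤ_17. Expand u iteratively via a_{v+i} = u_i mod 17, u_{i+1} = (u_i − a_{v+i})/17:
  u_0 = 1/6;  a_1 = 3;  u_1 = (u_0 − 3)/17 = -1/6
  u_1 = -1/6;  a_2 = 14;  u_2 = (u_1 − 14)/17 = -5/6
  u_2 = -5/6;  a_3 = 2;  u_3 = (u_2 − 2)/17 = -1/6
Digits: (0, 3, 14, 2).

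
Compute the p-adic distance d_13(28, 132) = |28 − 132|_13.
d_13(28, 132) = 1/13

Step 1 — x − y = 28 − 132 = -104. Step 2 — v_13(-104) = 1 (factor: -104 = −(13^1 · 8); the sign does not affect v_p). Step 3 — |x − y|_13 = 13^{-1} = 1/13.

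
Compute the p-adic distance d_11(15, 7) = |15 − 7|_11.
d_11(15, 7) = 1

Step 1 — x − y = 15 − 7 = 8. Step 2 — v_11(8) = 0 (factor: 8 = (11^0 · 8); the sign does not affect v_p). Step 3 — |x − y|_11 = 11^{0} = 1.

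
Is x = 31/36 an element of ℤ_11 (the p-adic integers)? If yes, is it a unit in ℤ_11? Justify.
x ∈ ℤ_11^× (unit); v_11(x) = 0

ℤ_11 = {x ∈ ℚ_11 : v_11(x) ≥ 0} and ℤ_11^× = {x ∈ ℤ_11 : v_11(x) = 0}. Here v_11(31/36) = v_11(num) − v_11(den) = 0; compare against these criteria.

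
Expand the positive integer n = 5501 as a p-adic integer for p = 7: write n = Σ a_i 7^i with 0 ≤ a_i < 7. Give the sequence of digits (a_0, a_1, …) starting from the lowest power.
(a_0, a_1, …) = (6, 1, 0, 2, 2)

Repeated division by 7 gives the digits low-to-high: 5501 = 6 + 1·7^1 + 2·7^3 + 2·7^4. Digit sequence: (6, 1, 0, 2, 2).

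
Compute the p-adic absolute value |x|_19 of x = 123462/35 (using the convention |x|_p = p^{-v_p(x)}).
|123462/35|_19 = 1/6859

Step 1 — compute v_19(x) by factoring powers of 19 out of the numerator and denominator: v_19(123462/35) = 3. Step 2 — apply |x|_p = p^{-v_p(x)} = 19^{-3} = 1/6859.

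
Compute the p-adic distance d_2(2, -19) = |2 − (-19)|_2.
d_2(2, -19) = 1

Step 1 — x − y = 2 − (-19) = 21. Step 2 — v_2(21) = 0 (factor: 21 = (2^0 · 21); the sign does not affect v_p). Step 3 — |x − y|_2 = 2^{0} = 1.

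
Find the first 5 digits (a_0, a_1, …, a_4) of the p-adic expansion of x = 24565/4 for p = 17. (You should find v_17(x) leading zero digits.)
(a_0, …, a_4) = (0, 0, 0, 14, 12)

v_17(24565/4) = 3, so a_0 = ... = a_2 = 0. Factor out: x = 17^3 · u with u = 5/4 a unit in ℤ_17. Expand u iteratively via a_{v+i} = u_i mod 17, u_{i+1} = (u_i − a_{v+i})/17:
  u_0 = 5/4;  a_3 = 14;  u_1 = (u_0 − 14)/17 = -3/4
  u_1 = -3/4;  a_4 = 12;  u_2 = (u_1 − 12)/17 = -3/4
Digits: (0, 0, 0, 14, 12).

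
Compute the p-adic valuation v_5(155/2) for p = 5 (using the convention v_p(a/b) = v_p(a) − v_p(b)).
v_5(155/2) = 1

Factor powers of 5 from the numerator and denominator of the reduced fraction: 155 = 5^1 · 31 and 2 = 5^0 · 2. Apply v_p(a/b) = v_p(a) − v_p(b): v_5(155/2) = 1 − 0 = 1.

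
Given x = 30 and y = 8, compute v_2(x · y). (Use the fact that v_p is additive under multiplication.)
v_2(240) = 4

v_p(x) = 1 (factor: 30 = 2^1 · 15); v_p(y) = 3 (factor: 8 = 2^3 · 1). Additivity: v_p(xy) = v_p(x) + v_p(y) = 1 + 3 = 4. (Direct check: xy = 240 = 2^4 · (15).)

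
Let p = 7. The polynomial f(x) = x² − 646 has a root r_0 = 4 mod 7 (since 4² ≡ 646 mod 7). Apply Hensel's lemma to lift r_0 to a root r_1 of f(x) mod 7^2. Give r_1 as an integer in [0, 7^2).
r_1 = 46 (mod 49)

Hensel's recurrence: r_{i+1} = r_i − f(r_i)·(f′(r_i))^{-1} mod 7^{i+2}, with f′(x) = 2x. Iterate:
  r_0 = 4 (mod 7)
  r_1 = 46 (mod 49)
Final: r_1 = 46, and one checks f(r_1) ≡ 0 mod 7^2.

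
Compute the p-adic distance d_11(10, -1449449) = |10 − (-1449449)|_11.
d_11(10, -1449449) = 1/161051

Step 1 — x − y = 10 − (-1449449) = 1449459. Step 2 — v_11(1449459) = 5 (factor: 1449459 = (11^5 · 9); the sign does not affect v_p). Step 3 — |x − y|_11 = 11^{-5} = 1/161051.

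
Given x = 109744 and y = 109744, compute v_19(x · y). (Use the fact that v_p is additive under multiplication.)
v_19(12043745536) = 6

v_p(x) = 3 (factor: 109744 = 19^3 · 16); v_p(y) = 3 (factor: 109744 = 19^3 · 16). Additivity: v_p(xy) = v_p(x) + v_p(y) = 3 + 3 = 6. (Direct check: xy = 12043745536 = 19^6 · (256).)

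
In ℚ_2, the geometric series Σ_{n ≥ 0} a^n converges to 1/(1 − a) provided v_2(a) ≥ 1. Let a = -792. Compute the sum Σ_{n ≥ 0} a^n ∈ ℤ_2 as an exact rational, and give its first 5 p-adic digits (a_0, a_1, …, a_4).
Σ a^n = 1/(1 − a) = 1/793;  first 5 digits = (1, 0, 0, 1, 0)

v_2(a) = 3 ≥ 1, so the series converges in ℤ_2 to 1/(1 − a) = 1/(1 − (-792)) = 1/793. Expand this rational in ℤ_2: compute digits iteratively via d_i = x_i mod 2, x_{i+1} = (x_i − d_i)/2. The first 5 digits are (1, 0, 0, 1, 0).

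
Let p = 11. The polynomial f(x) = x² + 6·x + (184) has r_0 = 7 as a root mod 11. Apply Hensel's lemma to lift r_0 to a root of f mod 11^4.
r_3 = 7949 (mod 14641)

Hensel: r_{i+1} = r_i − f(r_i)·(f′(r_i))^{-1} mod 11^{i+2}, f′(x) = 2x + 6. Iterate:
  r_0 = 7 (mod 11)
  r_1 = 84 (mod 121)
  r_2 = 1294 (mod 1331)
  r_3 = 7949 (mod 14641)
Final: r = 7949 satisfies f(r) ≡ 0 mod 11^4.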